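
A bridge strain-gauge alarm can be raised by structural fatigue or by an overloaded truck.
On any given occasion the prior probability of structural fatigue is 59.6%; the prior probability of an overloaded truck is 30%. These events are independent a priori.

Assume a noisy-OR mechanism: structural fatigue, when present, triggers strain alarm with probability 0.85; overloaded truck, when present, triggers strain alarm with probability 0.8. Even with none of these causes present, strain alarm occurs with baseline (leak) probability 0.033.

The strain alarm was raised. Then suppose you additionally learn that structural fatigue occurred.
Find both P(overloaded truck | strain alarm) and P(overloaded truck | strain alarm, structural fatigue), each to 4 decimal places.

P(overloaded truck | strain alarm) ≈ 0.4258; P(overloaded truck | strain alarm, structural fatigue) ≈ 0.3274

Under noisy-OR, P(strain alarm | causes) = 1 − (1−0.033)·∏(1−qᵢ) over the active causes.
P(strain alarm) = 0.033×0.404×0.7 + 0.8066×0.404×0.3 + 0.85495×0.596×0.7 + 0.97099×0.596×0.3 = 0.009332 + 0.097760 + 0.356685 + 0.173613 = 0.637390
The overloaded truck-present share is 0.097760 + 0.173613 = 0.271373.
So P(overloaded truck | strain alarm) = 0.271373/0.637390 ≈ 0.4258.

Now also conditioning on structural fatigue=true:
Numerator (weight on configurations with overloaded truck): 0.97099·0.3 = 0.291297
The normalizing constant is 0.85495·0.7 + 0.97099·0.3 = 0.889762
P(overloaded truck | strain alarm, structural fatigue) = 0.291297/0.889762 ≈ 0.3274
— structural fatigue explains away the evidence for overloaded truck.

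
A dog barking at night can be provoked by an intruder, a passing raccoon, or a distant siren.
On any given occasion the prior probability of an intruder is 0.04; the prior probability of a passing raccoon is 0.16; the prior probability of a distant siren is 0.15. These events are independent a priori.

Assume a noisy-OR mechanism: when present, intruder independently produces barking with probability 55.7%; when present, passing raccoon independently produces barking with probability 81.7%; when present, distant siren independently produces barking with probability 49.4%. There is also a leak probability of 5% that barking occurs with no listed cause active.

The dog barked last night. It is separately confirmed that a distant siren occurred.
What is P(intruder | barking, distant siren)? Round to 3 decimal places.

Under noisy-OR, P(barking | causes) = 1 − (1−0.05)·∏(1−qᵢ) over the active causes.
Sum P(barking|·) weighted by the priors over the 4 (intruder, passing raccoon) configurations:
  P(barking | distant siren) = 0.5193*0.96*0.84 + 0.912032*0.96*0.16 + 0.78705*0.04*0.84 + 0.96103*0.04*0.16
        = 0.418764 + 0.140088 + 0.026445 + 0.006151 = 0.591448
The terms with intruder present sum to 0.032596, so
  P(intruder | barking, distant siren) = 0.032596 / 0.591448 ≈ 0.055

P(intruder | barking, distant siren) ≈ 0.055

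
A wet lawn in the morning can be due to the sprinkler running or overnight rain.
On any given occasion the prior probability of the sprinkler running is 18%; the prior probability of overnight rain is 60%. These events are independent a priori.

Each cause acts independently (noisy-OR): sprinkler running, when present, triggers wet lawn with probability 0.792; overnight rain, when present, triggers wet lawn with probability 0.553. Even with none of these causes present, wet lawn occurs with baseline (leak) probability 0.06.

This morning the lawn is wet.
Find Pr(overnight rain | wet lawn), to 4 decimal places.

Pr(overnight rain | wet lawn) ≈ 0.8318

Under noisy-OR, P(wet lawn | causes) = 1 − (1−0.06)·∏(1−qᵢ) over the active causes.
P(wet lawn) = 0.06*0.82*0.4 + 0.57982*0.82*0.6 + 0.80448*0.18*0.4 + 0.912603*0.18*0.6 = 0.019680 + 0.285271 + 0.057923 + 0.098561 = 0.461435
Restricting to configurations with overnight rain present: 0.285271 + 0.098561 = 0.383832.
P(overnight rain | wet lawn) = 0.383832 / 0.461435 ≈ 0.8318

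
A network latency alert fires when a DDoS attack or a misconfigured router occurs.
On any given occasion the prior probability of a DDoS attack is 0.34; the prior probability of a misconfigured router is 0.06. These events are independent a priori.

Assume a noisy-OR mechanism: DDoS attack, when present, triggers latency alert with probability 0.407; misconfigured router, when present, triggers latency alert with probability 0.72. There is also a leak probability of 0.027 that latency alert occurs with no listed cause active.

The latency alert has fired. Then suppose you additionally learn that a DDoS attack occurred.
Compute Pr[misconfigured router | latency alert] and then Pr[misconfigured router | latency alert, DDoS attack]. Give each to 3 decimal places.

Under noisy-OR, P(latency alert | causes) = 1 − (1−0.027)·∏(1−qᵢ) over the active causes.
P(latency alert) = 0.027×0.66×0.94 + 0.72756×0.66×0.06 + 0.423011×0.34×0.94 + 0.838443×0.34×0.06 = 0.016751 + 0.028811 + 0.135194 + 0.017104 = 0.197860
The misconfigured router-present share is 0.028811 + 0.017104 = 0.045915.
P(misconfigured router | latency alert) = 0.045915 / 0.197860 ≈ 0.232

With the extra evidence:
For the numerator, keep only misconfigured router=true terms: 0.838443*0.06 = 0.050307
Denominator P(latency alert | DDoS attack): 0.423011*0.94 + 0.838443*0.06 = 0.447937
P(misconfigured router | latency alert, DDoS attack) = 0.050307/0.447937 ≈ 0.112
— DDoS attack explains away the evidence for misconfigured router.

Pr[misconfigured router | latency alert] ≈ 0.232; Pr[misconfigured router | latency alert, DDoS attack] ≈ 0.112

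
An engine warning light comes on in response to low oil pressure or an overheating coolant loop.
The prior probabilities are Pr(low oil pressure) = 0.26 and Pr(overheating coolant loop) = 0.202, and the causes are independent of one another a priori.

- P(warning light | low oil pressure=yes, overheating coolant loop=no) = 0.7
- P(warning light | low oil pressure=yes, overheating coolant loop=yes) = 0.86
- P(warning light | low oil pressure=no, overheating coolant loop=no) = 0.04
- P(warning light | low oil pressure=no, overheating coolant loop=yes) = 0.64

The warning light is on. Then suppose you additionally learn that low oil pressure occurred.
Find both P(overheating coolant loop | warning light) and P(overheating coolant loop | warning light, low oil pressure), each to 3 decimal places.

P(overheating coolant loop | warning light) ≈ 0.455; P(overheating coolant loop | warning light, low oil pressure) ≈ 0.237

Sum P(warning light|·) weighted by the priors over the 4 (low oil pressure, overheating coolant loop) configurations:
  P(warning light) = 0.04×0.74×0.798 + 0.64×0.74×0.202 + 0.7×0.26×0.798 + 0.86×0.26×0.202
        = 0.023621 + 0.095667 + 0.145236 + 0.045167 = 0.309691
The terms with overheating coolant loop present sum to 0.140834, so
  P(overheating coolant loop | warning light) = 0.140834 / 0.309691 ≈ 0.455

Now also conditioning on low oil pressure=true:
Numerator (weight on configurations with overheating coolant loop): 0.86*0.202 = 0.173720
The normalizing constant is 0.7*0.798 + 0.86*0.202 = 0.732320
P(overheating coolant loop | warning light, low oil pressure) = 0.173720/0.732320 ≈ 0.237
— low oil pressure explains away the evidence for overheating coolant loop.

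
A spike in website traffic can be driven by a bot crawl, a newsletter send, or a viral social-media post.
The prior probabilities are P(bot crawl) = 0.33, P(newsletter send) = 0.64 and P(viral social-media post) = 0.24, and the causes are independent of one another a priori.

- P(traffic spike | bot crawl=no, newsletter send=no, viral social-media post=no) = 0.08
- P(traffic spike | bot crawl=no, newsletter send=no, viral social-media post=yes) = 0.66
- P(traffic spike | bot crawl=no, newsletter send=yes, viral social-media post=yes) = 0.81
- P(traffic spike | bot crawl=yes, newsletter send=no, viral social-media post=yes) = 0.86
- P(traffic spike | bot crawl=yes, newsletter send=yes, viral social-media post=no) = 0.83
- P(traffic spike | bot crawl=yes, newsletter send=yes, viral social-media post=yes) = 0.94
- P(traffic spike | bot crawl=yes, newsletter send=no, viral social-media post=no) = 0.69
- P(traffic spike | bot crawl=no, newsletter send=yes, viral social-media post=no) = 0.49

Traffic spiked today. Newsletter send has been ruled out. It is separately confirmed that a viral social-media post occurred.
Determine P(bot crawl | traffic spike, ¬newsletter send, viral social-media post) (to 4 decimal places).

P(traffic spike | ¬newsletter send, viral social-media post) = 0.66×0.67 + 0.86×0.33 = 0.442200 + 0.283800 = 0.726000
Of this, 0.283800 comes from 0.86×0.33 (the bot crawl=true cases).
So P(bot crawl | traffic spike, ¬newsletter send, viral social-media post) = 0.283800/0.726000 ≈ 0.3909.

P(bot crawl | traffic spike, ¬newsletter send, viral social-media post) ≈ 0.3909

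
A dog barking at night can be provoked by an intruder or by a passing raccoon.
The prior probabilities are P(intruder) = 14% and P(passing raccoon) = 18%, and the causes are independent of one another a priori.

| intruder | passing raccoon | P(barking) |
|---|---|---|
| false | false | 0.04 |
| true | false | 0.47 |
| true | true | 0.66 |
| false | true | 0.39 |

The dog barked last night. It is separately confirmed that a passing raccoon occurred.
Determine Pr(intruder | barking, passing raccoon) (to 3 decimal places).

Numerator (weight on configurations with intruder): 0.66×0.14 = 0.092400
Denominator P(barking | passing raccoon): 0.39×0.86 + 0.66×0.14 = 0.427800
Posterior = 0.092400 / 0.427800 ≈ 0.216

Pr(intruder | barking, passing raccoon) ≈ 0.216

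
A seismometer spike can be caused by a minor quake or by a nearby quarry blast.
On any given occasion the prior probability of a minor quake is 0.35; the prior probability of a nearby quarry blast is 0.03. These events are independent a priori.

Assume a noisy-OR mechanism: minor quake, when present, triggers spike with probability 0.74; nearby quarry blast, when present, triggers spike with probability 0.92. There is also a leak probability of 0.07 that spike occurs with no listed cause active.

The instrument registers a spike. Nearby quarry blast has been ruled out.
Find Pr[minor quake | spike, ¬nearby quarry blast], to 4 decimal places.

Under noisy-OR, P(spike | causes) = 1 − (1−0.07)·∏(1−qᵢ) over the active causes.
P(spike | ¬nearby quarry blast) = 0.07·0.65 + 0.7582·0.35 = 0.045500 + 0.265370 = 0.310870
The minor quake-present share is 0.7582·0.35 = 0.265370.
P(minor quake | spike, ¬nearby quarry blast) = 0.265370 / 0.310870 ≈ 0.8536

Pr[minor quake | spike, ¬nearby quarry blast] ≈ 0.8536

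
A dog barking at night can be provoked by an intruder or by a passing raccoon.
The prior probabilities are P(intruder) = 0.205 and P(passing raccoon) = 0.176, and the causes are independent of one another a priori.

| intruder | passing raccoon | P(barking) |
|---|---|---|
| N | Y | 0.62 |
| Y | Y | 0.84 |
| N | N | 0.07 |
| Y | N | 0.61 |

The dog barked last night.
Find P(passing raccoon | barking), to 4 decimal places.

P(barking) = 0.07×0.795×0.824 + 0.62×0.795×0.176 + 0.61×0.205×0.824 + 0.84×0.205×0.176 = 0.045856 + 0.086750 + 0.103041 + 0.030307 = 0.265954
The passing raccoon-present share is 0.086750 + 0.030307 = 0.117057.
So P(passing raccoon | barking) = 0.117057/0.265954 ≈ 0.4401.

P(passing raccoon | barking) ≈ 0.4401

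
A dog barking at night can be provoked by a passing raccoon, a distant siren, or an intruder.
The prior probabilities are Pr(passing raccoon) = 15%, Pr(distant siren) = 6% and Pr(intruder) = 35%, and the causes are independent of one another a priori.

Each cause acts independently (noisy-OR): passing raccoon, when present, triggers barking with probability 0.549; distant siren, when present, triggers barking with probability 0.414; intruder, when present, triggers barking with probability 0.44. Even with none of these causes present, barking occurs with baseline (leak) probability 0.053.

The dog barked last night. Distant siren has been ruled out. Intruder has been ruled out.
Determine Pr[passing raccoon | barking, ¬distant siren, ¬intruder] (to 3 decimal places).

Under noisy-OR, P(barking | causes) = 1 − (1−0.053)·∏(1−qᵢ) over the active causes.
Sum P(barking|·) weighted by the priors over both values of passing raccoon:
  P(barking | ¬distant siren, ¬intruder) = 0.053*0.85 + 0.572903*0.15
        = 0.045050 + 0.085935 = 0.130985
The terms with passing raccoon present sum to 0.085935, so
  P(passing raccoon | barking, ¬distant siren, ¬intruder) = 0.085935 / 0.130985 ≈ 0.656

Pr[passing raccoon | barking, ¬distant siren, ¬intruder] ≈ 0.656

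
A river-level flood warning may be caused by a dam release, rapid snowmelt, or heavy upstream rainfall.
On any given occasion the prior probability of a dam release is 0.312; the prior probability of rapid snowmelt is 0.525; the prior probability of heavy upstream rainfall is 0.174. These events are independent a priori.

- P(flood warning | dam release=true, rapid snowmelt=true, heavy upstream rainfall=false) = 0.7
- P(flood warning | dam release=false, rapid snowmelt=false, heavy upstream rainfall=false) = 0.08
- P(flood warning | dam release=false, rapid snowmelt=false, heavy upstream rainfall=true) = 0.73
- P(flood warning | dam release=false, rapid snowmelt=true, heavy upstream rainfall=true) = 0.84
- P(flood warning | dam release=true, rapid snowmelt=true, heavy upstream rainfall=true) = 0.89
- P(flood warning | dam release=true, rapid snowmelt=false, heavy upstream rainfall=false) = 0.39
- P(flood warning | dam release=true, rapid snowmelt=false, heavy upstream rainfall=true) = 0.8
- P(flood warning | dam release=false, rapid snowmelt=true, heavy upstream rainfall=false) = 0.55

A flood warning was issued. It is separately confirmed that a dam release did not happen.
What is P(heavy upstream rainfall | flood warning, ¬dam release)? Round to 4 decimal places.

P(flood warning | ¬dam release) = 0.08*0.475*0.826 + 0.73*0.475*0.174 + 0.55*0.525*0.826 + 0.84*0.525*0.174 = 0.031388 + 0.060334 + 0.238508 + 0.076734 = 0.406964
Restricting to configurations with heavy upstream rainfall present: 0.060334 + 0.076734 = 0.137068.
So P(heavy upstream rainfall | flood warning, ¬dam release) = 0.137068/0.406964 ≈ 0.3368.

P(heavy upstream rainfall | flood warning, ¬dam release) ≈ 0.3368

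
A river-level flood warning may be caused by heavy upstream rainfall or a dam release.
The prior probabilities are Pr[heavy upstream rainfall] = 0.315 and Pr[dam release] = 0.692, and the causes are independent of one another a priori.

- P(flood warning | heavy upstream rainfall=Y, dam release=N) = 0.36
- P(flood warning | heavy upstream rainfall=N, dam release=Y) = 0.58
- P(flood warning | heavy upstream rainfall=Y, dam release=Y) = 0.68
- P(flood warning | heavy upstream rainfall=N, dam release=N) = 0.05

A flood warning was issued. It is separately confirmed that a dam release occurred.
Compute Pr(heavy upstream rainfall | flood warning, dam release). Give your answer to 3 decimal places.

Pr(heavy upstream rainfall | flood warning, dam release) ≈ 0.350

By total probability over both values of heavy upstream rainfall:
  P(flood warning | dam release) = 0.58×0.685 + 0.68×0.315
        = 0.397300 + 0.214200 = 0.611500
The terms with heavy upstream rainfall present sum to 0.214200, so
  P(heavy upstream rainfall | flood warning, dam release) = 0.214200 / 0.611500 ≈ 0.350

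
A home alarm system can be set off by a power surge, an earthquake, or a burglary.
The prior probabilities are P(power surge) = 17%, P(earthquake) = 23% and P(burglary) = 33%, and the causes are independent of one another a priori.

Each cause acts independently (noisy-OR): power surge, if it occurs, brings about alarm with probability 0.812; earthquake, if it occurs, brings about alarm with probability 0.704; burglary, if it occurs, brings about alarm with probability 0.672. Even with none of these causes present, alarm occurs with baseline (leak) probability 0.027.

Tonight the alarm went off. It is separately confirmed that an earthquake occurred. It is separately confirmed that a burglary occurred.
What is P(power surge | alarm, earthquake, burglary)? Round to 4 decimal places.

Under noisy-OR, P(alarm | causes) = 1 − (1−0.027)·∏(1−qᵢ) over the active causes.
Numerator (weight on configurations with power surge): 0.98224×0.17 = 0.166981
Normalizer over all consistent configurations: 0.905533×0.83 + 0.98224×0.17 = 0.918573
P(power surge | alarm, earthquake, burglary) = 0.166981/0.918573 ≈ 0.1818

P(power surge | alarm, earthquake, burglary) ≈ 0.1818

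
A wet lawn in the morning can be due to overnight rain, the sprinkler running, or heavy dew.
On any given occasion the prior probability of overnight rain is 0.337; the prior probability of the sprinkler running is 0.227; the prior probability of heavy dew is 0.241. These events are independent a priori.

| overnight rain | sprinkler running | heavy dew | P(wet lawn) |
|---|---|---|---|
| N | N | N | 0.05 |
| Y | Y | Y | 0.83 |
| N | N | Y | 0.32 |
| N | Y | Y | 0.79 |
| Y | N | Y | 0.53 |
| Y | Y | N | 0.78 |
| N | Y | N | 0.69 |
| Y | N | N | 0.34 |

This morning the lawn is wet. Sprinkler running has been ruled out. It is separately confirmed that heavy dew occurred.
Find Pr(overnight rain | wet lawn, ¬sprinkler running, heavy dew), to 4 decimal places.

By total probability over both values of overnight rain:
  P(wet lawn | ¬sprinkler running, heavy dew) = 0.32·0.663 + 0.53·0.337
        = 0.212160 + 0.178610 = 0.390770
Configurations with overnight rain contribute 0.178610, so
  P(overnight rain | wet lawn, ¬sprinkler running, heavy dew) = 0.178610 / 0.390770 ≈ 0.4571

Pr(overnight rain | wet lawn, ¬sprinkler running, heavy dew) ≈ 0.4571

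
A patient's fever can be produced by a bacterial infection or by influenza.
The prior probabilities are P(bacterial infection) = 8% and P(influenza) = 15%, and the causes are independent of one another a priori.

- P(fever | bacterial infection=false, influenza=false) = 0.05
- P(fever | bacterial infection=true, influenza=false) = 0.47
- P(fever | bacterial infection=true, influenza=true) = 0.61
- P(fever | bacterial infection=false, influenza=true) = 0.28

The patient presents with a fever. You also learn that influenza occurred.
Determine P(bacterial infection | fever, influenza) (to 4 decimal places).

By total probability over both values of bacterial infection:
  P(fever | influenza) = 0.28×0.92 + 0.61×0.08
        = 0.257600 + 0.048800 = 0.306400
Configurations with bacterial infection contribute 0.048800, so
  P(bacterial infection | fever, influenza) = 0.048800 / 0.306400 ≈ 0.1593

P(bacterial infection | fever, influenza) ≈ 0.1593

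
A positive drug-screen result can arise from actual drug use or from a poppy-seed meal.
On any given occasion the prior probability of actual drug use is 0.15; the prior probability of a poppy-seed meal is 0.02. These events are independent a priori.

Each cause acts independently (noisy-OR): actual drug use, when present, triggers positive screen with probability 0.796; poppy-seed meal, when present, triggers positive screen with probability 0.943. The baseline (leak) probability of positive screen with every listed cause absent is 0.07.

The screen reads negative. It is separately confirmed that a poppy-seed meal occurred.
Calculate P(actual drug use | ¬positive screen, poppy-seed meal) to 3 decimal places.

P(actual drug use | ¬positive screen, poppy-seed meal) ≈ 0.035

Under noisy-OR, P(positive screen | causes) = 1 − (1−0.07)·∏(1−qᵢ) over the active causes.
For the numerator, keep only actual drug use=true terms: 0.010814·0.15 = 0.001622
Denominator P(¬positive screen | poppy-seed meal): 0.05301·0.85 + 0.010814·0.15 = 0.046681
P(actual drug use | ¬positive screen, poppy-seed meal) = 0.001622/0.046681 ≈ 0.035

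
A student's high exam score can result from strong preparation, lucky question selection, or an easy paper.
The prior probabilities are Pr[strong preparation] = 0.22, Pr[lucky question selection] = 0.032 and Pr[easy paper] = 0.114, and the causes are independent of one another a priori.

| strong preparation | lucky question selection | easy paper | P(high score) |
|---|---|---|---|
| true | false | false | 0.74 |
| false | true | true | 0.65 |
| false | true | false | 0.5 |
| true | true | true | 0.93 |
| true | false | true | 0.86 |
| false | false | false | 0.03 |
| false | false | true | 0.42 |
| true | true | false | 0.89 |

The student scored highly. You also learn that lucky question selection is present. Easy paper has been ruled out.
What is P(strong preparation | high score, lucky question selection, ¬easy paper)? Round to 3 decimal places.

P(high score | lucky question selection, ¬easy paper) = 0.5*0.78 + 0.89*0.22 = 0.390000 + 0.195800 = 0.585800
Of this, 0.195800 comes from 0.89*0.22 (the strong preparation=true cases).
P(strong preparation | high score, lucky question selection, ¬easy paper) = 0.195800 / 0.585800 ≈ 0.334

P(strong preparation | high score, lucky question selection, ¬easy paper) ≈ 0.334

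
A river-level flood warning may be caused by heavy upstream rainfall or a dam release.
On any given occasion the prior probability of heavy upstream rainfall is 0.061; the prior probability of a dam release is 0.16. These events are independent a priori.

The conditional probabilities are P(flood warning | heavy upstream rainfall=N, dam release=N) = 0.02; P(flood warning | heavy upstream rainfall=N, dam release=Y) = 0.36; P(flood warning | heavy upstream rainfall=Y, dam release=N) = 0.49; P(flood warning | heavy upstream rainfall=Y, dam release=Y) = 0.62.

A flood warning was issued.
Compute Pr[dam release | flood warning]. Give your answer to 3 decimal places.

Pr[dam release | flood warning] ≈ 0.595

Numerator (weight on configurations with dam release): 0.054086 + 0.006051 = 0.060137
Denominator P(flood warning): 0.02·0.939·0.84 + 0.36·0.939·0.16 + 0.49·0.061·0.84 + 0.62·0.061·0.16 = 0.101020
P(dam release | flood warning) = 0.060137/0.101020 ≈ 0.595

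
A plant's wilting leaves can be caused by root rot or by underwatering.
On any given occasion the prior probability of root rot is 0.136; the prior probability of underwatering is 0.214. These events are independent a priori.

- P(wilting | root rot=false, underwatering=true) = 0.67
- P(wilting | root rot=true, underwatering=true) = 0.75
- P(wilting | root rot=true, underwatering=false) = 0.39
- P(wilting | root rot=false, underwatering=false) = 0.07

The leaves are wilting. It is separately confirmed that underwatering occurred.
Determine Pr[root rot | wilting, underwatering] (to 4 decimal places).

Pr[root rot | wilting, underwatering] ≈ 0.1498

P(wilting | underwatering) = 0.67*0.864 + 0.75*0.136 = 0.578880 + 0.102000 = 0.680880
The root rot-present share is 0.75*0.136 = 0.102000.
Hence the posterior is 0.102000/0.680880 ≈ 0.1498.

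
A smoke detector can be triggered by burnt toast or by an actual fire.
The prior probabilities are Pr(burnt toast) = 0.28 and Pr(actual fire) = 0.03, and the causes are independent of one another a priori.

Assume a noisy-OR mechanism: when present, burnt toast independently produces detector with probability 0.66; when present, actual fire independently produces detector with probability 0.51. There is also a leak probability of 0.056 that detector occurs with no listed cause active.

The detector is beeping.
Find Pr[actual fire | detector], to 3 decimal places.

Under noisy-OR, P(detector | causes) = 1 − (1−0.056)·∏(1−qᵢ) over the active causes.
P(detector) = 0.056×0.72×0.97 + 0.53744×0.72×0.03 + 0.67904×0.28×0.97 + 0.84273×0.28×0.03 = 0.039110 + 0.011609 + 0.184427 + 0.007079 = 0.242225
Of this, 0.018688 comes from 0.011609 + 0.007079 (the actual fire=true cases).
So P(actual fire | detector) = 0.018688/0.242225 ≈ 0.077.

Pr[actual fire | detector] ≈ 0.077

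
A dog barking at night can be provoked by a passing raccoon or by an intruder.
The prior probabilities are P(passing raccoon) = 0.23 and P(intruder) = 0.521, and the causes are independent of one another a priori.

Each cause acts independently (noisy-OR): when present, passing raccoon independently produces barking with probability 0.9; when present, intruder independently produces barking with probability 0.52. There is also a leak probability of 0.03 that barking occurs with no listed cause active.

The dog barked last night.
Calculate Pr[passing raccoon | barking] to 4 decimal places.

Under noisy-OR, P(barking | causes) = 1 − (1−0.03)·∏(1−qᵢ) over the active causes.
P(barking) = 0.03·0.77·0.479 + 0.5344·0.77·0.521 + 0.903·0.23·0.479 + 0.95344·0.23·0.521 = 0.011065 + 0.214385 + 0.099484 + 0.114251 = 0.439185
Restricting to configurations with passing raccoon present: 0.099484 + 0.114251 = 0.213735.
So P(passing raccoon | barking) = 0.213735/0.439185 ≈ 0.4867.

Pr[passing raccoon | barking] ≈ 0.4867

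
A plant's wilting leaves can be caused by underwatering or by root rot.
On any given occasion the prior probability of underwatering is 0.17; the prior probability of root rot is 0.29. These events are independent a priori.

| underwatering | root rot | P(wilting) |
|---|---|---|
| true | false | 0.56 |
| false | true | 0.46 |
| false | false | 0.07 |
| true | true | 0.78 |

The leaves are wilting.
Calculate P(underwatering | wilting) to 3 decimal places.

P(wilting) = 0.07*0.83*0.71 + 0.46*0.83*0.29 + 0.56*0.17*0.71 + 0.78*0.17*0.29 = 0.041251 + 0.110722 + 0.067592 + 0.038454 = 0.258019
The underwatering-present share is 0.067592 + 0.038454 = 0.106046.
P(underwatering | wilting) = 0.106046 / 0.258019 ≈ 0.411

P(underwatering | wilting) ≈ 0.411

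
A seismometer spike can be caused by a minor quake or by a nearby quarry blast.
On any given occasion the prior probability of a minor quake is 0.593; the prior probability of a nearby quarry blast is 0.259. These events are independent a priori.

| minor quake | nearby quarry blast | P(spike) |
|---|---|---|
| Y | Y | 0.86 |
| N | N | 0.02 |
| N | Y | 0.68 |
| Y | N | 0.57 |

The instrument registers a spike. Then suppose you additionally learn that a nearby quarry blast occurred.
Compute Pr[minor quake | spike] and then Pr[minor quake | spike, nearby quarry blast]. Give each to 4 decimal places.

Enumerate the 4 (minor quake, nearby quarry blast) configurations and weight by the priors:
  P(spike) = 0.02·0.407·0.741 + 0.68·0.407·0.259 + 0.57·0.593·0.741 + 0.86·0.593·0.259
        = 0.006032 + 0.071681 + 0.250465 + 0.132085 = 0.460263
Configurations with minor quake contribute 0.382550, so
  P(minor quake | spike) = 0.382550 / 0.460263 ≈ 0.8312

Now condition on the additional information:
Weight on minor quake=true, given the evidence: 0.86×0.593 = 0.509980
Normalizer over all consistent configurations: 0.68×0.407 + 0.86×0.593 = 0.786740
Posterior = 0.509980 / 0.786740 ≈ 0.6482

Pr[minor quake | spike] ≈ 0.8312; Pr[minor quake | spike, nearby quarry blast] ≈ 0.6482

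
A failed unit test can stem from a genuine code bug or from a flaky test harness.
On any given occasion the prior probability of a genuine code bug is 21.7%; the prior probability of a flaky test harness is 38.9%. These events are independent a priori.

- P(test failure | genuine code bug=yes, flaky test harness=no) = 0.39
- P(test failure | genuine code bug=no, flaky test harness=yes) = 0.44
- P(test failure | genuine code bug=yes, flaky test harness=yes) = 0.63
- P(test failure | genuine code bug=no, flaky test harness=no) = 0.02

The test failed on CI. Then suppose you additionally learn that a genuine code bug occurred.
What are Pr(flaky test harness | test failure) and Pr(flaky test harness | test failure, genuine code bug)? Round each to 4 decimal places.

By total probability over the 4 (genuine code bug, flaky test harness) configurations:
  P(test failure) = 0.02·0.783·0.611 + 0.44·0.783·0.389 + 0.39·0.217·0.611 + 0.63·0.217·0.389
        = 0.009568 + 0.134018 + 0.051709 + 0.053180 = 0.248475
Configurations with flaky test harness contribute 0.187198, so
  P(flaky test harness | test failure) = 0.187198 / 0.248475 ≈ 0.7534

Now condition on the additional information:
P(test failure | genuine code bug) = 0.39×0.611 + 0.63×0.389 = 0.238290 + 0.245070 = 0.483360
The flaky test harness-present share is 0.63×0.389 = 0.245070.
So P(flaky test harness | test failure, genuine code bug) = 0.245070/0.483360 ≈ 0.5070.

Pr(flaky test harness | test failure) ≈ 0.7534; Pr(flaky test harness | test failure, genuine code bug) ≈ 0.5070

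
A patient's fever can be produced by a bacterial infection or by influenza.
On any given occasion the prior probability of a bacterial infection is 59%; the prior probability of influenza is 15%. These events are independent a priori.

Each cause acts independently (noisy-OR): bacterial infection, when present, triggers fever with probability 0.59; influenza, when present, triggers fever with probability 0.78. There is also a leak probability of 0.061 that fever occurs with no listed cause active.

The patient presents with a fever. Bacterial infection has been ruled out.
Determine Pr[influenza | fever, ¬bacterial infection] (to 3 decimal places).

Under noisy-OR, P(fever | causes) = 1 − (1−0.061)·∏(1−qᵢ) over the active causes.
P(fever | ¬bacterial infection) = 0.061×0.85 + 0.79342×0.15 = 0.051850 + 0.119013 = 0.170863
Restricting to configurations with influenza present: 0.79342×0.15 = 0.119013.
P(influenza | fever, ¬bacterial infection) = 0.119013 / 0.170863 ≈ 0.697

Pr[influenza | fever, ¬bacterial infection] ≈ 0.697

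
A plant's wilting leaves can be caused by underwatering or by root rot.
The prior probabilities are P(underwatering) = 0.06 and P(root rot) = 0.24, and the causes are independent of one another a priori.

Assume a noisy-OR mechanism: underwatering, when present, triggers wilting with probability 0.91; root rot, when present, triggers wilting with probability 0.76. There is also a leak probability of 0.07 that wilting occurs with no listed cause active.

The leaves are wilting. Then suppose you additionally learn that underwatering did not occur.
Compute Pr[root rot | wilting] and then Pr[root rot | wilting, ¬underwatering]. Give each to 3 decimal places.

Under noisy-OR, P(wilting | causes) = 1 − (1−0.07)·∏(1−qᵢ) over the active causes.
For the numerator, keep only root rot=true terms: 0.175246 + 0.014111 = 0.189357
Denominator P(wilting): 0.07·0.94·0.76 + 0.7768·0.94·0.24 + 0.9163·0.06·0.76 + 0.979912·0.06·0.24 = 0.281148
Posterior = 0.189357 / 0.281148 ≈ 0.674

With the extra evidence:
For the numerator, keep only root rot=true terms: 0.7768·0.24 = 0.186432
Normalizer over all consistent configurations: 0.07·0.76 + 0.7768·0.24 = 0.239632
Posterior = 0.186432 / 0.239632 ≈ 0.778
With underwatering excluded, root rot must carry more of the explanatory weight for the wilting.

Pr[root rot | wilting] ≈ 0.674; Pr[root rot | wilting, ¬underwatering] ≈ 0.778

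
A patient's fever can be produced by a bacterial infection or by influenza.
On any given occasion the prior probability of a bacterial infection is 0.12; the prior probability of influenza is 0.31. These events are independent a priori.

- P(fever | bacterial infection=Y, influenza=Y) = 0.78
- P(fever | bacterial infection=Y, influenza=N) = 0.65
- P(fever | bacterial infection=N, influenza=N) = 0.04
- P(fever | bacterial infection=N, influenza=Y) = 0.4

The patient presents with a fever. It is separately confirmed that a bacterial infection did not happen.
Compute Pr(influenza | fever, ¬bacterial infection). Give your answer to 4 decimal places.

Pr(influenza | fever, ¬bacterial infection) ≈ 0.8179

P(fever | ¬bacterial infection) = 0.04×0.69 + 0.4×0.31 = 0.027600 + 0.124000 = 0.151600
Of this, 0.124000 comes from 0.4×0.31 (the influenza=true cases).
So P(influenza | fever, ¬bacterial infection) = 0.124000/0.151600 ≈ 0.8179.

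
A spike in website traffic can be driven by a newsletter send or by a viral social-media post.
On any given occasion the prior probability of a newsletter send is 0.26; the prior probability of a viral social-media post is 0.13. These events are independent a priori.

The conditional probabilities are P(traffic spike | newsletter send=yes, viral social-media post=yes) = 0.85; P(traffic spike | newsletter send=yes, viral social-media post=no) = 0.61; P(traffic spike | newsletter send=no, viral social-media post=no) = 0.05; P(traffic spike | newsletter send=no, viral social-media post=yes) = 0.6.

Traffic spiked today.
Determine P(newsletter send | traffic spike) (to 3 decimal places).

P(newsletter send | traffic spike) ≈ 0.650

For the numerator, keep only newsletter send=true terms: 0.137982 + 0.028730 = 0.166712
The normalizing constant is 0.05·0.74·0.87 + 0.6·0.74·0.13 + 0.61·0.26·0.87 + 0.85·0.26·0.13 = 0.256622
P(newsletter send | traffic spike) = 0.166712/0.256622 ≈ 0.650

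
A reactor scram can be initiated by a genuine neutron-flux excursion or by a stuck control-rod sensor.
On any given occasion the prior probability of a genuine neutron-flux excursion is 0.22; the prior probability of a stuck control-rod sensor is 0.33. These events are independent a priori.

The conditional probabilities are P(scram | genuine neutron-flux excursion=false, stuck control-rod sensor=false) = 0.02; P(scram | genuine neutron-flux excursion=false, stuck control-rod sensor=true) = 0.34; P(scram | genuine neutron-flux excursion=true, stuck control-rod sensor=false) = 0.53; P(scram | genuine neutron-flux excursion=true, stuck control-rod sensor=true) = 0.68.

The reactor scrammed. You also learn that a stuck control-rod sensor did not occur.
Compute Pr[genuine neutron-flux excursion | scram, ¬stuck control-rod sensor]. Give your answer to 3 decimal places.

Pr[genuine neutron-flux excursion | scram, ¬stuck control-rod sensor] ≈ 0.882

Weight on genuine neutron-flux excursion=true, given the evidence: 0.53*0.22 = 0.116600
The normalizing constant is 0.02*0.78 + 0.53*0.22 = 0.132200
P(genuine neutron-flux excursion | scram, ¬stuck control-rod sensor) = 0.116600/0.132200 ≈ 0.882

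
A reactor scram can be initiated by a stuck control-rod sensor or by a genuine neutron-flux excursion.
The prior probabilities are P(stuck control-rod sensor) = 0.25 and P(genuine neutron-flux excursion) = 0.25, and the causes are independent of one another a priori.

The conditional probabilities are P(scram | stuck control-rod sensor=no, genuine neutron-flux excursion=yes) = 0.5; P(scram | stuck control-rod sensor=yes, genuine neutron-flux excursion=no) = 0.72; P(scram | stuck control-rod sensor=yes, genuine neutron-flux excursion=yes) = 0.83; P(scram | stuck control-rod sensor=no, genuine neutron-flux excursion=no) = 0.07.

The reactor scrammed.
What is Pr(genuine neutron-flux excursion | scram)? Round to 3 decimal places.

Pr(genuine neutron-flux excursion | scram) ≈ 0.455

Weight on genuine neutron-flux excursion=true, given the evidence: 0.093750 + 0.051875 = 0.145625
Normalizer over all consistent configurations: 0.07·0.75·0.75 + 0.5·0.75·0.25 + 0.72·0.25·0.75 + 0.83·0.25·0.25 = 0.320000
Posterior = 0.145625 / 0.320000 ≈ 0.455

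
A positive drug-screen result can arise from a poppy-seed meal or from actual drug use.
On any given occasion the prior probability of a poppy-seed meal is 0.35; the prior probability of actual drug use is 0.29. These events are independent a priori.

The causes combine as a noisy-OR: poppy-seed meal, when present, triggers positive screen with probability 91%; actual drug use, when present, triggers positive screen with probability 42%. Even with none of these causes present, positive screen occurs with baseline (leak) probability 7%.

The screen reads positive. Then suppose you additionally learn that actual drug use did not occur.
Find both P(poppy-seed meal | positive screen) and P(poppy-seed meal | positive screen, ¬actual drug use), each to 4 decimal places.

Under noisy-OR, P(positive screen | causes) = 1 − (1−0.07)·∏(1−qᵢ) over the active causes.
P(positive screen) = 0.07*0.65*0.71 + 0.4606*0.65*0.29 + 0.9163*0.35*0.71 + 0.951454*0.35*0.29 = 0.032305 + 0.086823 + 0.227701 + 0.096573 = 0.443402
Of this, 0.324274 comes from 0.227701 + 0.096573 (the poppy-seed meal=true cases).
So P(poppy-seed meal | positive screen) = 0.324274/0.443402 ≈ 0.7313.

With the extra evidence:
For the numerator, keep only poppy-seed meal=true terms: 0.9163*0.35 = 0.320705
The normalizing constant is 0.07*0.65 + 0.9163*0.35 = 0.366205
Posterior = 0.320705 / 0.366205 ≈ 0.8758
With actual drug use excluded, poppy-seed meal must carry more of the explanatory weight for the positive screen.

P(poppy-seed meal | positive screen) ≈ 0.7313; P(poppy-seed meal | positive screen, ¬actual drug use) ≈ 0.8758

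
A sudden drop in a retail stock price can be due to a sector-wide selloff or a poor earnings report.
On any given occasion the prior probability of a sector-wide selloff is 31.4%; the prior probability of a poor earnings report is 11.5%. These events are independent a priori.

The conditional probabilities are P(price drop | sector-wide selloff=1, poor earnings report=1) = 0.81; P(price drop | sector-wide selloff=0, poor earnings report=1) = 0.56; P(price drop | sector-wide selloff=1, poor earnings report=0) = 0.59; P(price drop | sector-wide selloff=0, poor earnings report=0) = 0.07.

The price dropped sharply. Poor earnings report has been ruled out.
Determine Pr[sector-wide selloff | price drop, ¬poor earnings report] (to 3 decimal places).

By total probability over both values of sector-wide selloff:
  P(price drop | ¬poor earnings report) = 0.07*0.686 + 0.59*0.314
        = 0.048020 + 0.185260 = 0.233280
The terms with sector-wide selloff present sum to 0.185260, so
  P(sector-wide selloff | price drop, ¬poor earnings report) = 0.185260 / 0.233280 ≈ 0.794

Pr[sector-wide selloff | price drop, ¬poor earnings report] ≈ 0.794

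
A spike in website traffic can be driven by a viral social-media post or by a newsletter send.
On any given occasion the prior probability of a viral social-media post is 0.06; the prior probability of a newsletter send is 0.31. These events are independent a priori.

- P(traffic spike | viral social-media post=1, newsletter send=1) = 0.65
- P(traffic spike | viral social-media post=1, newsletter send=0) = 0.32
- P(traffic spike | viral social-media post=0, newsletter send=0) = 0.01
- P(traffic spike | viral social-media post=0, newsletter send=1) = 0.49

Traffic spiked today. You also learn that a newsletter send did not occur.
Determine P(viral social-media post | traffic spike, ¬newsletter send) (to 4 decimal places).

P(viral social-media post | traffic spike, ¬newsletter send) ≈ 0.6713

For the numerator, keep only viral social-media post=true terms: 0.32·0.06 = 0.019200
Normalizer over all consistent configurations: 0.01·0.94 + 0.32·0.06 = 0.028600
P(viral social-media post | traffic spike, ¬newsletter send) = 0.019200/0.028600 ≈ 0.6713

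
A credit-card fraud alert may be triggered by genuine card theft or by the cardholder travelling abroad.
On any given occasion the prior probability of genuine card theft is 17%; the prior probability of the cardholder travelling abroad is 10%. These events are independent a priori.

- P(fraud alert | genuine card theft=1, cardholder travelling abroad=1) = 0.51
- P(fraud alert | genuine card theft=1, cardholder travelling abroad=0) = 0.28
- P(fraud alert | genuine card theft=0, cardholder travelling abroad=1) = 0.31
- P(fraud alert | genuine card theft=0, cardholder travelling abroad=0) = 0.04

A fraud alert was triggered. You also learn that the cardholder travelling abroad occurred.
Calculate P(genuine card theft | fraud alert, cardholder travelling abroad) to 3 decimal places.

P(fraud alert | cardholder travelling abroad) = 0.31·0.83 + 0.51·0.17 = 0.257300 + 0.086700 = 0.344000
The genuine card theft-present share is 0.51·0.17 = 0.086700.
P(genuine card theft | fraud alert, cardholder travelling abroad) = 0.086700 / 0.344000 ≈ 0.252

P(genuine card theft | fraud alert, cardholder travelling abroad) ≈ 0.252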